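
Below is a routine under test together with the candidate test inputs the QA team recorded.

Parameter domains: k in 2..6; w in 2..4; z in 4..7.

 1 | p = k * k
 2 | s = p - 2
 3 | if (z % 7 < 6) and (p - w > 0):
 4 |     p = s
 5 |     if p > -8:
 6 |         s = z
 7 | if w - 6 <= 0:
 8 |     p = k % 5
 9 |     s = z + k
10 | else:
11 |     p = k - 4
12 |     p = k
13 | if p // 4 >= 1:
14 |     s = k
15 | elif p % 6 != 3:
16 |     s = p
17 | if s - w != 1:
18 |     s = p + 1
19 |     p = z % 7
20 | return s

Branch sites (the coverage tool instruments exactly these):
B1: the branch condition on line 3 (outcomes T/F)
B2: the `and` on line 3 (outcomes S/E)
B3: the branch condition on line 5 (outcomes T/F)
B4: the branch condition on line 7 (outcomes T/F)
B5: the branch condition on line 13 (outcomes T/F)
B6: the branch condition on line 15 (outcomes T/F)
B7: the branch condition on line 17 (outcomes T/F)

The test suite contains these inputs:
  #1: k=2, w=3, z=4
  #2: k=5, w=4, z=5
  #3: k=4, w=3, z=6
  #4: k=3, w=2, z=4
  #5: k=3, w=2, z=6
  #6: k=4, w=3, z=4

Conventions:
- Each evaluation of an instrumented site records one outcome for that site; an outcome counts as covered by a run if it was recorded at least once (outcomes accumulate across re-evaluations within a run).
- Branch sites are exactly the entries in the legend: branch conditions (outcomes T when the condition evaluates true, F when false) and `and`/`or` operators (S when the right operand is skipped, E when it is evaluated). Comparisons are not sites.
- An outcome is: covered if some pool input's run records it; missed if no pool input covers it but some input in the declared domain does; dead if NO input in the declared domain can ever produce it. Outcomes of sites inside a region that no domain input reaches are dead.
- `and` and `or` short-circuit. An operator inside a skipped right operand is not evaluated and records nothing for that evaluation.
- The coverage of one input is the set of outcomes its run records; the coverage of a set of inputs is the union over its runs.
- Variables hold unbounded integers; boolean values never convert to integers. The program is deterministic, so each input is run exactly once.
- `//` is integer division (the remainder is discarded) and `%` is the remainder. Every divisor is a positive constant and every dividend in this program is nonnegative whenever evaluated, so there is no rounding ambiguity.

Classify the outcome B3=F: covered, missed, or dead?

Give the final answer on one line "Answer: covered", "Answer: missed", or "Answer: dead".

no pool input records B3=F
checking all 60 inputs in the declared domain: B3=F is never recorded -> dead

Answer: dead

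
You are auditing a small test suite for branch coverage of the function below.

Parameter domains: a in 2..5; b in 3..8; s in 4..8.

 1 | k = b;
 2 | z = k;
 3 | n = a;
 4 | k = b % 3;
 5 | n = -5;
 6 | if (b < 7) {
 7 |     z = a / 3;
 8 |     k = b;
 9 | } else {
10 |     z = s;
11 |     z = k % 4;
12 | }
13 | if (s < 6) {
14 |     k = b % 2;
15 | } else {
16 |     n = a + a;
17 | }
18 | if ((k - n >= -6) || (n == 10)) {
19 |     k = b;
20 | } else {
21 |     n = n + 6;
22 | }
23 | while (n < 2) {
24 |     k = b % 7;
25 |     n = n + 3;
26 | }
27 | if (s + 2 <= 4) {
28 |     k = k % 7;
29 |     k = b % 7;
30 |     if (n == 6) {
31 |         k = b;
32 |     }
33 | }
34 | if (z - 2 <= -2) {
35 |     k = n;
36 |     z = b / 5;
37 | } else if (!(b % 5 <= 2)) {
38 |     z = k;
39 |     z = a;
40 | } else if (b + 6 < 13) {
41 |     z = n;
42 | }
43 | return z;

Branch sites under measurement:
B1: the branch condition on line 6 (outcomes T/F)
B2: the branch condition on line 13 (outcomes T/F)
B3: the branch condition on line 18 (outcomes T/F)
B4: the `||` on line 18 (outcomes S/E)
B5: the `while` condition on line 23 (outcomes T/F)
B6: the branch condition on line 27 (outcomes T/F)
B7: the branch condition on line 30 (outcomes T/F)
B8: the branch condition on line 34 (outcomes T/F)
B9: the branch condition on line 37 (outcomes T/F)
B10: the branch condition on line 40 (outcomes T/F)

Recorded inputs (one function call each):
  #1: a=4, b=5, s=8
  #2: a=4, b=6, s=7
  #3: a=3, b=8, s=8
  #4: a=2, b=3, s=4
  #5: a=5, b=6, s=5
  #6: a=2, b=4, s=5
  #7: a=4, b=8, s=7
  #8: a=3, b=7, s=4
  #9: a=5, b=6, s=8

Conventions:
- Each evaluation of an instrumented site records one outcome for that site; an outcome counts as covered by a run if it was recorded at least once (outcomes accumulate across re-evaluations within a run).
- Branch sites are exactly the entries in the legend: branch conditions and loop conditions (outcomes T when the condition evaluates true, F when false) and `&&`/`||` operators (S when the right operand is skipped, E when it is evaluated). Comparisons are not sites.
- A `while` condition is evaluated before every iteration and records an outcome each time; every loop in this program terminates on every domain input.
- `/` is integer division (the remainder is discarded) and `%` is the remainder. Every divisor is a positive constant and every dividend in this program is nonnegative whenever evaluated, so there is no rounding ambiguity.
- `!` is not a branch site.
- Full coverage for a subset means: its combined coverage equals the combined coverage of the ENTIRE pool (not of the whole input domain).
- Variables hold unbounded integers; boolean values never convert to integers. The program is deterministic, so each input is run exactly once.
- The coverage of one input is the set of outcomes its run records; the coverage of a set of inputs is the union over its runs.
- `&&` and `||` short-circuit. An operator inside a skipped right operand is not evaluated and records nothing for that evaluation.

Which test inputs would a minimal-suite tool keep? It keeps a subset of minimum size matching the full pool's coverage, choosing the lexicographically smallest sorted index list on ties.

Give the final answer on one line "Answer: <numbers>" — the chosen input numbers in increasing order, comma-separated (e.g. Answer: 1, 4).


#1 (a=4, b=5, s=8) -> B1->T, B2->F, B4->S, B3->T, B5->F, B6->F, B8->F, B9->F, B10->T; covered: B1=T, B2=F, B3=T, B4=S, B5=F, B6=F, B8=F, B9=F, B10=T
#2 (a=4, b=6, s=7) -> B1->T, B2->F, B4->S, B3->T, B5->F, B6->F, B8->F, B9->F, B10->T; covered: B1=T, B2=F, B3=T, B4=S, B5=F, B6=F, B8=F, B9=F, B10=T
#3 (a=3, b=8, s=8) -> B1->F, B2->F, B4->S, B3->T, B5->F, B6->F, B8->F, B9->T; covered: B1=F, B2=F, B3=T, B4=S, B5=F, B6=F, B8=F, B9=T
#4 (a=2, b=3, s=4) -> B1->T, B2->T, B4->S, B3->T, B5->T, B5->T, B5->T, B5->F, B6->F, B8->T; covered: B1=T, B2=T, B3=T, B4=S, B5=T, B5=F, B6=F, B8=T
#5 (a=5, b=6, s=5) -> B1->T, B2->T, B4->S, B3->T, B5->T, B5->T, B5->T, B5->F, B6->F, B8->F, B9->F, B10->T; covered: B1=T, B2=T, B3=T, B4=S, B5=T, B5=F, B6=F, B8=F, B9=F, B10=T
#6 (a=2, b=4, s=5) -> B1->T, B2->T, B4->S, B3->T, B5->T, B5->T, B5->T, B5->F, B6->F, B8->T; covered: B1=T, B2=T, B3=T, B4=S, B5=T, B5=F, B6=F, B8=T
#7 (a=4, b=8, s=7) -> B1->F, B2->F, B4->S, B3->T, B5->F, B6->F, B8->F, B9->T; covered: B1=F, B2=F, B3=T, B4=S, B5=F, B6=F, B8=F, B9=T
#8 (a=3, b=7, s=4) -> B1->F, B2->T, B4->S, B3->T, B5->T, B5->T, B5->T, B5->F, B6->F, B8->F, B9->F, B10->F; covered: B1=F, B2=T, B3=T, B4=S, B5=T, B5=F, B6=F, B8=F, B9=F, B10=F
#9 (a=5, b=6, s=8) -> B1->T, B2->F, B4->S, B3->T, B5->F, B6->F, B8->F, B9->F, B10->T; covered: B1=T, B2=F, B3=T, B4=S, B5=F, B6=F, B8=F, B9=F, B10=T
the full pool covers 15 outcomes: B1=T, B1=F, B2=T, B2=F, B3=T, B4=S, B5=T, B5=F, B6=F, B8=T, B8=F, B9=T, B9=F, B10=T, B10=F
every size-1 subset falls short of the 15 outcomes (best: 10/15)
every size-2 subset falls short of the 15 outcomes (best: 13/15)
every size-3 subset falls short of the 15 outcomes (best: 14/15)
the canonical winner is {1, 3, 4, 8}: size 4, full 15-outcome coverage, earliest index list among size-4 covers
Answer: 1, 3, 4, 8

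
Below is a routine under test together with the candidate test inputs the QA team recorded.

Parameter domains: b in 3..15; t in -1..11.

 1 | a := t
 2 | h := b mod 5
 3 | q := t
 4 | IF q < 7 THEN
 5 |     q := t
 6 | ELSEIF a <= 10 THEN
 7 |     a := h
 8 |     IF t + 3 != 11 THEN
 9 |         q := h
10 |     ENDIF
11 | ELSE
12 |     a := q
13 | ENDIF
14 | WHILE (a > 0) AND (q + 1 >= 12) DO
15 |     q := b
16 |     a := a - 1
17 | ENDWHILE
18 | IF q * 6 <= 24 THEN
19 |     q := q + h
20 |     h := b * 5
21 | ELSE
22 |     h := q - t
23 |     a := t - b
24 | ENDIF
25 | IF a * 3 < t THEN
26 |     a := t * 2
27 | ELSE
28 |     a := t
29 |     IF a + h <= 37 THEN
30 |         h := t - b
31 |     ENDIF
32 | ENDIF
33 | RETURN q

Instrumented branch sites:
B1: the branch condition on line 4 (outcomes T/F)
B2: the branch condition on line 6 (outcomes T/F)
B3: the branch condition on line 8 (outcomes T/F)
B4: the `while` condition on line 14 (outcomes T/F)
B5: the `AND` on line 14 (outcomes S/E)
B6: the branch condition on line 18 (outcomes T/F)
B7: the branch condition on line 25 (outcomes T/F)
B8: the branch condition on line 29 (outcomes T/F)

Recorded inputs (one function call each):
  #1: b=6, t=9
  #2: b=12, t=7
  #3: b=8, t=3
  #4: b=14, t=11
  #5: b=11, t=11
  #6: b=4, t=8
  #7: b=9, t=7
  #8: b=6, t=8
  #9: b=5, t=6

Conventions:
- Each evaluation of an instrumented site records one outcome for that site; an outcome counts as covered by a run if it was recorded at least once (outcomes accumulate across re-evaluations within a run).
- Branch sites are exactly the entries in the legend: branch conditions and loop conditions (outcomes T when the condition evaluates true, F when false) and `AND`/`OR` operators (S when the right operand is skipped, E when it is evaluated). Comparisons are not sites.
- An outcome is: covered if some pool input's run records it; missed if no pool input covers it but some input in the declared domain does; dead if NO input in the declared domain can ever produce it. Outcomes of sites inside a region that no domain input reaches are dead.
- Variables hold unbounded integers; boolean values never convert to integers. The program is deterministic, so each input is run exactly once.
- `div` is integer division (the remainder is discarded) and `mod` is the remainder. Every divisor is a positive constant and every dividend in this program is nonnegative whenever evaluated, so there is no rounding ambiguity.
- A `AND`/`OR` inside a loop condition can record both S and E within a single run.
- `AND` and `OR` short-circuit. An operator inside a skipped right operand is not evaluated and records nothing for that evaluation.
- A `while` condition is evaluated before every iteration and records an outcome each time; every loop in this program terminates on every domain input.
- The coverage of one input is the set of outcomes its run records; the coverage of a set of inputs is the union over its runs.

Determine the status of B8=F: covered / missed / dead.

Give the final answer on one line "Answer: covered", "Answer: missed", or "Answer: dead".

B8=F is recorded by pool input(s) 3, 7 -> covered

Answer: covered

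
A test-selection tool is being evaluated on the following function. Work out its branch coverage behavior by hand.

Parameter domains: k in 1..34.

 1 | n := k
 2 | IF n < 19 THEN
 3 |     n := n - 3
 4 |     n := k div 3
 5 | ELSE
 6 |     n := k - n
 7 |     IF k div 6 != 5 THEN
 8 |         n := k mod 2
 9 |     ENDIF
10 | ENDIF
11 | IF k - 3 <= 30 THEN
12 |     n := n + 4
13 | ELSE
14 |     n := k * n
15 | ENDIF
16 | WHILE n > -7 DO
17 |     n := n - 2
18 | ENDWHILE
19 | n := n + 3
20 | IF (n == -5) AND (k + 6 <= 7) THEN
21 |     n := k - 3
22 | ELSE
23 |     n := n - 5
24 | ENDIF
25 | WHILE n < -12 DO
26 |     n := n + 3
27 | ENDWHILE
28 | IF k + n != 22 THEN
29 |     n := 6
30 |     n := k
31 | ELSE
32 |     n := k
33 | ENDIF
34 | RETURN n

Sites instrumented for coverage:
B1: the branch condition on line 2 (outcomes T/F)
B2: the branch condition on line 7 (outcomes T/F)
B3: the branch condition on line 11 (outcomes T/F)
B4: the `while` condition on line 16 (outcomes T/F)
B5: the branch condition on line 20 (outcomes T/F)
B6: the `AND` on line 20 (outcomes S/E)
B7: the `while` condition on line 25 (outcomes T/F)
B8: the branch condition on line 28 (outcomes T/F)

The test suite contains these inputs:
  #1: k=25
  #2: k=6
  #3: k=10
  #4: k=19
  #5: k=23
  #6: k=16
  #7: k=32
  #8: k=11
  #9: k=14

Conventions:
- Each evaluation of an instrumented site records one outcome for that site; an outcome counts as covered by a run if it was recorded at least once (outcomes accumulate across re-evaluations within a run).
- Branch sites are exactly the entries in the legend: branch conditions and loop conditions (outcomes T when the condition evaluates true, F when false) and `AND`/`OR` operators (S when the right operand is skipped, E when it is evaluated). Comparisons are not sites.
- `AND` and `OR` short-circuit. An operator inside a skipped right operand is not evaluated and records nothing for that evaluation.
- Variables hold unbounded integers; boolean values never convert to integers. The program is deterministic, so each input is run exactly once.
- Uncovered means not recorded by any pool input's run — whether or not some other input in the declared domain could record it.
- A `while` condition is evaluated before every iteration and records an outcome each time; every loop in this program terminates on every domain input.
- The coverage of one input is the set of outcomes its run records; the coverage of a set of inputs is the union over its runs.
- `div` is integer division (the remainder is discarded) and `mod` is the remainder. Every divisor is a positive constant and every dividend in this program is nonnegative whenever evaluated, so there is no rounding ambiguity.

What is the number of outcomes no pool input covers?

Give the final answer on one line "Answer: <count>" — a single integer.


test 1 (k=25) fires B1->F, B2->T, B3->T, B4->T, B4->T, B4->T, B4->T, B4->T, B4->T, B4->F, B6->S, B5->F, B7->F, B8->T; hits B1=F, B2=T, B3=T, B4=T, B4=F, B5=F, B6=S, B7=F, B8=T
test 2 (k=6) fires B1->T, B3->T, B4->T, B4->T, B4->T, B4->T, B4->T, B4->T, B4->T, B4->F, B6->E, B5->F, B7->F, B8->T; hits B1=T, B3=T, B4=T, B4=F, B5=F, B6=E, B7=F, B8=T
test 3 (k=10) fires B1->T, B3->T, B4->T, B4->T, B4->T, B4->T, B4->T, B4->T, B4->T, B4->F, B6->S, B5->F, B7->F, B8->T; hits B1=T, B3=T, B4=T, B4=F, B5=F, B6=S, B7=F, B8=T
test 4 (k=19) fires B1->F, B2->T, B3->T, B4->T, B4->T, B4->T, B4->T, B4->T, B4->T, B4->F, B6->S, B5->F, B7->F, B8->T; hits B1=F, B2=T, B3=T, B4=T, B4=F, B5=F, B6=S, B7=F, B8=T
test 5 (k=23) fires B1->F, B2->T, B3->T, B4->T, B4->T, B4->T, B4->T, B4->T, B4->T, B4->F, B6->S, B5->F, B7->F, B8->T; hits B1=F, B2=T, B3=T, B4=T, B4=F, B5=F, B6=S, B7=F, B8=T
test 6 (k=16) fires B1->T, B3->T, B4->T, B4->T, B4->T, B4->T, B4->T, B4->T, B4->T, B4->T, B4->F, B6->S, B5->F, B7->F, ...; hits B1=T, B3=T, B4=T, B4=F, B5=F, B6=S, B7=F, B8=T
test 7 (k=32) fires B1->F, B2->F, B3->T, B4->T, B4->T, B4->T, B4->T, B4->T, B4->T, B4->F, B6->E, B5->F, B7->F, B8->F; hits B1=F, B2=F, B3=T, B4=T, B4=F, B5=F, B6=E, B7=F, B8=F
test 8 (k=11) fires B1->T, B3->T, B4->T, B4->T, B4->T, B4->T, B4->T, B4->T, B4->T, B4->F, B6->S, B5->F, B7->F, B8->T; hits B1=T, B3=T, B4=T, B4=F, B5=F, B6=S, B7=F, B8=T
test 9 (k=14) fires B1->T, B3->T, B4->T, B4->T, B4->T, B4->T, B4->T, B4->T, B4->T, B4->T, B4->F, B6->E, B5->F, B7->F, ...; hits B1=T, B3=T, B4=T, B4=F, B5=F, B6=E, B7=F, B8=T
union over the pool: B1=T, B1=F, B2=T, B2=F, B3=T, B4=T, B4=F, B5=F, B6=S, B6=E, B7=F, B8=T, B8=F
uncovered (3 of 16): B3=F, B5=T, B7=T
Answer: 3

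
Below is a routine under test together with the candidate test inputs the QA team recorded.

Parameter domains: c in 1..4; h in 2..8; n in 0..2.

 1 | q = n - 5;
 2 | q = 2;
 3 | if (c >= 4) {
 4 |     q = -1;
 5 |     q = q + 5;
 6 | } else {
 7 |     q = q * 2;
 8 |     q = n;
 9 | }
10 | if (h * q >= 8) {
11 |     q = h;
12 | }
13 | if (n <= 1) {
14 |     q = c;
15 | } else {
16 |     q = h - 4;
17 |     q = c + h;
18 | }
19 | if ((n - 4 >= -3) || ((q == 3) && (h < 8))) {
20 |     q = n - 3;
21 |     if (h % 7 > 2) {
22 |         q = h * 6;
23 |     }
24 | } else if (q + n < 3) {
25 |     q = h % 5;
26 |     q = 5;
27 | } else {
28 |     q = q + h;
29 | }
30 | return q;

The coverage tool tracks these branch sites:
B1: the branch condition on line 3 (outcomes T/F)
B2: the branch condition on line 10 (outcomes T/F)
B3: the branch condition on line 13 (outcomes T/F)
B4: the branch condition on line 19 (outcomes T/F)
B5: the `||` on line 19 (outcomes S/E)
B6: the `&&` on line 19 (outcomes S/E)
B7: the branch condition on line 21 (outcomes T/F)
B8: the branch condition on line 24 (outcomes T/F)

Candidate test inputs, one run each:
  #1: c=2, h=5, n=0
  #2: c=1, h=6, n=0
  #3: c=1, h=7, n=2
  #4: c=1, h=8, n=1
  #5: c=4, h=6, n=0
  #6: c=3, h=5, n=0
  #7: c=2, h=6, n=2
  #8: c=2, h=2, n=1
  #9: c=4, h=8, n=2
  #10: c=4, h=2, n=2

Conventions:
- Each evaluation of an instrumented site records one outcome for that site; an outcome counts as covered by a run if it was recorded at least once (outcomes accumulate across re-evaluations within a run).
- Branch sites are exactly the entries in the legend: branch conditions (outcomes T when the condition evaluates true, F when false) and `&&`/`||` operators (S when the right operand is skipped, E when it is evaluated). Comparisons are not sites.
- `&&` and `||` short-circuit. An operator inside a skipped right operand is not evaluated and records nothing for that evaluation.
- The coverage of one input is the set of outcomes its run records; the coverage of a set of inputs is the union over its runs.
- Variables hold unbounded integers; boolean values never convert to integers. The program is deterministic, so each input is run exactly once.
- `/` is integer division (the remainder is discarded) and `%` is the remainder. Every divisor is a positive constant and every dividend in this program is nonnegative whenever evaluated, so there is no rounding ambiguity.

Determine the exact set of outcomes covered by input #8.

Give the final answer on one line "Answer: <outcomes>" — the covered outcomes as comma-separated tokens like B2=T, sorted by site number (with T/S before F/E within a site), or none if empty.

Simulating input #8 (c=2, h=2, n=1) step by step:
  B1->F, B2->F, B3->T, B5->S, B4->T, B7->F
distinct outcomes covered: B1=F, B2=F, B3=T, B4=T, B5=S, B7=F

Answer: B1=F, B2=F, B3=T, B4=T, B5=S, B7=F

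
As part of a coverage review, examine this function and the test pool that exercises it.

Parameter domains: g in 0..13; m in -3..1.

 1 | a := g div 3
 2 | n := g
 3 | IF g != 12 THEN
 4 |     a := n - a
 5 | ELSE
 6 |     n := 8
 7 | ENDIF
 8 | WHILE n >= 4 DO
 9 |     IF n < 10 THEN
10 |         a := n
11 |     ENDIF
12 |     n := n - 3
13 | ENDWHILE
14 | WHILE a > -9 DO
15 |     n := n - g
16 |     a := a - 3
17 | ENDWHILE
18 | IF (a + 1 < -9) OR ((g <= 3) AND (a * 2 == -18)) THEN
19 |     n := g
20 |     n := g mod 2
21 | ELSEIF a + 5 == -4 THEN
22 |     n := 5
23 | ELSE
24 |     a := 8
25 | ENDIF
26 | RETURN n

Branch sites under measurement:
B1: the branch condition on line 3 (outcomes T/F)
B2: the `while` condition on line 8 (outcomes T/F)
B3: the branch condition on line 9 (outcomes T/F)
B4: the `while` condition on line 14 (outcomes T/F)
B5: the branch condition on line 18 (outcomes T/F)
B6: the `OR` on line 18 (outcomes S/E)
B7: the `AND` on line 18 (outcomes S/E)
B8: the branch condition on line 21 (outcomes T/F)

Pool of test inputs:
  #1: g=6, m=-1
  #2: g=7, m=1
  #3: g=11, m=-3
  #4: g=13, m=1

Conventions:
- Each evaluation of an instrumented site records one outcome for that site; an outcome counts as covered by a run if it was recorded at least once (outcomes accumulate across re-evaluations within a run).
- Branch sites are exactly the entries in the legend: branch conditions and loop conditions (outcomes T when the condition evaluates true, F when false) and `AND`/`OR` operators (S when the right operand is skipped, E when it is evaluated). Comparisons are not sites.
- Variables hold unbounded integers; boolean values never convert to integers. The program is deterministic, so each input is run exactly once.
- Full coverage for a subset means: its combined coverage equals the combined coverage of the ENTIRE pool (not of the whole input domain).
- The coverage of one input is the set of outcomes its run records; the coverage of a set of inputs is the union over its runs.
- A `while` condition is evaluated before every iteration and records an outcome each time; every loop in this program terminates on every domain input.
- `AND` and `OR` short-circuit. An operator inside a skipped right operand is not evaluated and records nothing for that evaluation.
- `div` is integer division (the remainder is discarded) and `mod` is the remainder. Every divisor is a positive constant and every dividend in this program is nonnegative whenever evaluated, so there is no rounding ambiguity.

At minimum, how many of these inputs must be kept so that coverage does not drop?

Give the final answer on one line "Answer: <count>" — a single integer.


#1 (g=6, m=-1) -> B1->T, B2->T, B3->T, B2->F, B4->T, B4->T, B4->T, B4->T, B4->T, B4->F, B6->E, B7->S, B5->F, B8->T; covered: B1=T, B2=T, B2=F, B3=T, B4=T, B4=F, B5=F, B6=E, B7=S, B8=T
#2 (g=7, m=1) -> B1->T, B2->T, B3->T, B2->T, B3->T, B2->F, B4->T, B4->T, B4->T, B4->T, B4->T, B4->F, B6->S, B5->T; covered: B1=T, B2=T, B2=F, B3=T, B4=T, B4=F, B5=T, B6=S
#3 (g=11, m=-3) -> B1->T, B2->T, B3->F, B2->T, B3->T, B2->T, B3->T, B2->F, B4->T, B4->T, B4->T, B4->T, B4->T, B4->F, ...; covered: B1=T, B2=T, B2=F, B3=T, B3=F, B4=T, B4=F, B5=F, B6=E, B7=S, B8=F
#4 (g=13, m=1) -> B1->T, B2->T, B3->F, B2->T, B3->F, B2->T, B3->T, B2->T, B3->T, B2->F, B4->T, B4->T, B4->T, B4->T, ...; covered: B1=T, B2=T, B2=F, B3=T, B3=F, B4=T, B4=F, B5=T, B6=S
the full pool covers 14 outcomes: B1=T, B2=T, B2=F, B3=T, B3=F, B4=T, B4=F, B5=T, B5=F, B6=S, B6=E, B7=S, B8=T, B8=F
size 1 is not enough: best union over all size-1 subsets is 11/14
size 2 is not enough: best union over all size-2 subsets is 13/14
the canonical winner is {1, 2, 3}: size 3, full 14-outcome coverage, earliest index list among size-3 covers
Answer: 3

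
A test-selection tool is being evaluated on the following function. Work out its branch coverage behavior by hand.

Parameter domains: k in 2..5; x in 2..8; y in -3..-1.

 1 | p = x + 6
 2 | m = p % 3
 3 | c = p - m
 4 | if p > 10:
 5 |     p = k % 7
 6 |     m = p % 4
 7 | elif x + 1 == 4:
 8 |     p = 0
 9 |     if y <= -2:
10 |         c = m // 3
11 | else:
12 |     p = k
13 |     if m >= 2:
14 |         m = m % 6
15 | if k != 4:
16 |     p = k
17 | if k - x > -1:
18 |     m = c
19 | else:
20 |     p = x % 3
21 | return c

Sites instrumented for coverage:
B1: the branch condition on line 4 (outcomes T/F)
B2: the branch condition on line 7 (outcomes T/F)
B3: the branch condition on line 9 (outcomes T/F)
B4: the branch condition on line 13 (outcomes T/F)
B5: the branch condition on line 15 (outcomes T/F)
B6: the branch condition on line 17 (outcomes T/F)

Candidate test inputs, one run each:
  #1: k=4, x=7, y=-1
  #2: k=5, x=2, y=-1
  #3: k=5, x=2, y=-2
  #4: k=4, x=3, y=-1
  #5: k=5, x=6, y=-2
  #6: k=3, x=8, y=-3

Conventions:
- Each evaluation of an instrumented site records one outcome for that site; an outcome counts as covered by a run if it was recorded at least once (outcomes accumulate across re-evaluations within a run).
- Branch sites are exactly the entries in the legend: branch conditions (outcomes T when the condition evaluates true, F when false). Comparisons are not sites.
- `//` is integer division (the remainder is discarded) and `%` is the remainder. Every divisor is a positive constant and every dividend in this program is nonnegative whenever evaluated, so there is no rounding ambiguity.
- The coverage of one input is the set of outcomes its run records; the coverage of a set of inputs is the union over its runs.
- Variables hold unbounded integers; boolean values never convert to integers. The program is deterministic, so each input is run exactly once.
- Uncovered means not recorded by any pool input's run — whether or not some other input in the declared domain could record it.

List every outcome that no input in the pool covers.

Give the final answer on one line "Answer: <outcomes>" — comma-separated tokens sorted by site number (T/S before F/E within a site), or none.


input #1, k=4, x=7, y=-1: outcomes B1=T, B5=F, B6=F
input #2, k=5, x=2, y=-1: outcomes B1=F, B2=F, B4=T, B5=T, B6=T
input #3, k=5, x=2, y=-2: outcomes B1=F, B2=F, B4=T, B5=T, B6=T
input #4, k=4, x=3, y=-1: outcomes B1=F, B2=T, B3=F, B5=F, B6=T
input #5, k=5, x=6, y=-2: outcomes B1=T, B5=T, B6=F
input #6, k=3, x=8, y=-3: outcomes B1=T, B5=T, B6=F
union over the pool: B1=T, B1=F, B2=T, B2=F, B3=F, B4=T, B5=T, B5=F, B6=T, B6=F
uncovered (2 of 12): B3=T, B4=F
Answer: B3=T, B4=F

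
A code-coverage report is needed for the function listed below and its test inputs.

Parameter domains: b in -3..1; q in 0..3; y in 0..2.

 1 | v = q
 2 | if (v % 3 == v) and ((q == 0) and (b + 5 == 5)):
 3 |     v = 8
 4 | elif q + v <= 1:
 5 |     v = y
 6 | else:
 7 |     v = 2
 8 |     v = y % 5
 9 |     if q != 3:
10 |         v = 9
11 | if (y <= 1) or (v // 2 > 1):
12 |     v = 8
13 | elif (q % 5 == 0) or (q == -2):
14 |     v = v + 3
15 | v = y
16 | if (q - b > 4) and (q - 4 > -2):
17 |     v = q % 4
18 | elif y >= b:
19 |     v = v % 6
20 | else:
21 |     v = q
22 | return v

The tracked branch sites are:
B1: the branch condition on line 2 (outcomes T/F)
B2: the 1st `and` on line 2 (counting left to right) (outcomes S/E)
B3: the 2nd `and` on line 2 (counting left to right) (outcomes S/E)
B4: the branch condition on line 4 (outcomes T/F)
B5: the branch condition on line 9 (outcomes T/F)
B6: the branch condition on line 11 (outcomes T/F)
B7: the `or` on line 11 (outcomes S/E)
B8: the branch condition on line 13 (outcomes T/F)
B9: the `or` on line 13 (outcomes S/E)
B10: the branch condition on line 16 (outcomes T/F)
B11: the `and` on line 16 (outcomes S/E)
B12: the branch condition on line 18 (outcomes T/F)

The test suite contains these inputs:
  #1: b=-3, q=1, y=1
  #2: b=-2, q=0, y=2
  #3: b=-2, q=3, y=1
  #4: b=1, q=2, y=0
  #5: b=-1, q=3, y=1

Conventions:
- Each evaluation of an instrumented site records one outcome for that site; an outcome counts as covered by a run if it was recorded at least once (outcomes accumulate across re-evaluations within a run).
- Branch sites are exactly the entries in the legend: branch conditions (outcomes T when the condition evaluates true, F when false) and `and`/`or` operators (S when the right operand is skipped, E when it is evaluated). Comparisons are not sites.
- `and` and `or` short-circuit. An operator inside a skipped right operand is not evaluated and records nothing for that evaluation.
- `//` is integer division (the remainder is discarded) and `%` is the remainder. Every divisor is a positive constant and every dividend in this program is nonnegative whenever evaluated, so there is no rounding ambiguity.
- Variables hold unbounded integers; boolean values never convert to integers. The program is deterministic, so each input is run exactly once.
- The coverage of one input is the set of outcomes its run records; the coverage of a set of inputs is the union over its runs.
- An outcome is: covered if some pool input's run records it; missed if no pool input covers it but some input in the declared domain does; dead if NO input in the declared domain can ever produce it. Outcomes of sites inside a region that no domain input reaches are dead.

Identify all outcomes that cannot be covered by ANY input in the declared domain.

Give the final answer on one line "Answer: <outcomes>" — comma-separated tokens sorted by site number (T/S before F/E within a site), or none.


exhaustive pass over the 60-input domain:
  reachable outcomes have witnesses, e.g. B1=T (e.g. b=0, q=0, y=0), B1=F (e.g. b=-3, q=0, y=0), B2=S (e.g. b=-3, q=3, y=0), B2=E (e.g. b=-3, q=0, y=0)
Answer: none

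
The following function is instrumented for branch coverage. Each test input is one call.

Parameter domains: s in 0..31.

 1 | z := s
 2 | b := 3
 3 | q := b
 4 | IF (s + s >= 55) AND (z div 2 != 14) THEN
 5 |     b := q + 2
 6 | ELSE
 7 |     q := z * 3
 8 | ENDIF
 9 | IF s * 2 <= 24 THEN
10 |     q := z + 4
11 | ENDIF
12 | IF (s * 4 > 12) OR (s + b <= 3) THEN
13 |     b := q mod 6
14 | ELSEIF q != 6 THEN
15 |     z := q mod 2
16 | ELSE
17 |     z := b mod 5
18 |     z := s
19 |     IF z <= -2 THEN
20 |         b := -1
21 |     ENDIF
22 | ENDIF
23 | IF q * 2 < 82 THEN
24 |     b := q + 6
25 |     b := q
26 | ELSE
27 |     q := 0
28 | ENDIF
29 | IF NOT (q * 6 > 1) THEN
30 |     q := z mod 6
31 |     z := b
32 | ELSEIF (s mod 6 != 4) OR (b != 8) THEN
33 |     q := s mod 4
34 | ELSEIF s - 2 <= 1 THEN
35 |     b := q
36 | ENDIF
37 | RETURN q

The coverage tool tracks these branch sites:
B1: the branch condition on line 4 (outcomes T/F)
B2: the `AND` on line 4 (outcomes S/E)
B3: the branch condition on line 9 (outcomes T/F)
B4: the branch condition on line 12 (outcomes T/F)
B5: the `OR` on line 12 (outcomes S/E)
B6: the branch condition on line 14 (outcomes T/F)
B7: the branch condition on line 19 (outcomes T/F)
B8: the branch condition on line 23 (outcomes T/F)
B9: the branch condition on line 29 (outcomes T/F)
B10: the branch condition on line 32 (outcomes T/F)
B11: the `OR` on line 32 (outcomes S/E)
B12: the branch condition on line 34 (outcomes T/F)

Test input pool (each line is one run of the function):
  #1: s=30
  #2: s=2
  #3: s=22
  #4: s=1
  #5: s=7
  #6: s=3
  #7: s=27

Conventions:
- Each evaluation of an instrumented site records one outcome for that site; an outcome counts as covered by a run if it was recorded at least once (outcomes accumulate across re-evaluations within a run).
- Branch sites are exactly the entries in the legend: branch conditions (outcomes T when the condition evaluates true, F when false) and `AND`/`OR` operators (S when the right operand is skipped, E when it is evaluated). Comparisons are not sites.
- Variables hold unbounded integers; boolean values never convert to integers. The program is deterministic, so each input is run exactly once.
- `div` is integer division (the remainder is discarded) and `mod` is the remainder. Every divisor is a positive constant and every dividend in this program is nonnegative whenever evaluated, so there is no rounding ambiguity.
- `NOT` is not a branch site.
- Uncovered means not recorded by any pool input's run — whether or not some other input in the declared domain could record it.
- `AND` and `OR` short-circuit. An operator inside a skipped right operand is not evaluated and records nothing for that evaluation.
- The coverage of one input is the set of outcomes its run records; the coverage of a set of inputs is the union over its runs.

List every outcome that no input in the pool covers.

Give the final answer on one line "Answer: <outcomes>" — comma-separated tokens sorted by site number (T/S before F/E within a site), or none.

input #1, s=30: events B2->E, B1->T, B3->F, B5->S, B4->T, B8->T, B9->F, B11->S, B10->T; outcomes B1=T, B2=E, B3=F, B4=T, B5=S, B8=T, B9=F, B10=T, B11=S
input #2, s=2: events B2->S, B1->F, B3->T, B5->E, B4->F, B6->F, B7->F, B8->T, B9->F, B11->S, B10->T; outcomes B1=F, B2=S, B3=T, B4=F, B5=E, B6=F, B7=F, B8=T, B9=F, B10=T, B11=S
input #3, s=22: events B2->S, B1->F, B3->F, B5->S, B4->T, B8->F, B9->T; outcomes B1=F, B2=S, B3=F, B4=T, B5=S, B8=F, B9=T
input #4, s=1: events B2->S, B1->F, B3->T, B5->E, B4->F, B6->T, B8->T, B9->F, B11->S, B10->T; outcomes B1=F, B2=S, B3=T, B4=F, B5=E, B6=T, B8=T, B9=F, B10=T, B11=S
input #5, s=7: events B2->S, B1->F, B3->T, B5->S, B4->T, B8->T, B9->F, B11->S, B10->T; outcomes B1=F, B2=S, B3=T, B4=T, B5=S, B8=T, B9=F, B10=T, B11=S
input #6, s=3: events B2->S, B1->F, B3->T, B5->E, B4->F, B6->T, B8->T, B9->F, B11->S, B10->T; outcomes B1=F, B2=S, B3=T, B4=F, B5=E, B6=T, B8=T, B9=F, B10=T, B11=S
input #7, s=27: events B2->S, B1->F, B3->F, B5->S, B4->T, B8->F, B9->T; outcomes B1=F, B2=S, B3=F, B4=T, B5=S, B8=F, B9=T
union over the pool: B1=T, B1=F, B2=S, B2=E, B3=T, B3=F, B4=T, B4=F, B5=S, B5=E, B6=T, B6=F, B7=F, B8=T, B8=F, B9=T, B9=F, B10=T, B11=S
uncovered (5 of 24): B7=T, B10=F, B11=E, B12=T, B12=F

Answer: B7=T, B10=F, B11=E, B12=T, B12=F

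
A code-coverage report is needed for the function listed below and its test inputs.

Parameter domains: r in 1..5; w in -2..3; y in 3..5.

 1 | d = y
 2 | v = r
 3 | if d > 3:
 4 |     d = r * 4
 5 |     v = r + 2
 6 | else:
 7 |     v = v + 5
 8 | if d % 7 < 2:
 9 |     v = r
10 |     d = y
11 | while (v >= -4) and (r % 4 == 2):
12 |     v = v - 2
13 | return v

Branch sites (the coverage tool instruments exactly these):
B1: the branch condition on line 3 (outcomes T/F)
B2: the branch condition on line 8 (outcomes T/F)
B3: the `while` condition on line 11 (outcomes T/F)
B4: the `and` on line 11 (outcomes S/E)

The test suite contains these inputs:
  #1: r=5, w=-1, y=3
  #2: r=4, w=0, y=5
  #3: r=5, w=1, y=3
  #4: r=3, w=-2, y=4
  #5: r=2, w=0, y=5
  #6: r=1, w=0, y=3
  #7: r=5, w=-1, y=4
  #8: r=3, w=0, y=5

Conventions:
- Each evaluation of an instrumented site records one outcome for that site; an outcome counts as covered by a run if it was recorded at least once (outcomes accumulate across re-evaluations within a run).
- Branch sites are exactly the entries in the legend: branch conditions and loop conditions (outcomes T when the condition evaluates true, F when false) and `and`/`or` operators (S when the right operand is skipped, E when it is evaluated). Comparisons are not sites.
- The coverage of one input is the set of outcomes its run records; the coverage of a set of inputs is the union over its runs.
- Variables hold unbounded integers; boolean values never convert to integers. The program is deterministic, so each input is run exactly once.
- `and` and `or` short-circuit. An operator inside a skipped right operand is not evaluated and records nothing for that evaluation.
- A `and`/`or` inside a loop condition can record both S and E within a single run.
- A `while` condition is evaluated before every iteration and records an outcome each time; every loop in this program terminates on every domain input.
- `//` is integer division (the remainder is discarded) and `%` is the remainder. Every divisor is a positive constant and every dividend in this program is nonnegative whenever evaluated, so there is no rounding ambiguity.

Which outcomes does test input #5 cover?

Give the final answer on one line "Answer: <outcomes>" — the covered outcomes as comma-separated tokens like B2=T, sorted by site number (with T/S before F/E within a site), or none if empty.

Event log for input #5 (r=2, w=0, y=5):
  B1->T, B2->T, B4->E, B3->T, B4->E, B3->T, B4->E, B3->T, B4->E, B3->T
  B4->S, B3->F
distinct outcomes covered: B1=T, B2=T, B3=T, B3=F, B4=S, B4=E

Answer: B1=T, B2=T, B3=T, B3=F, B4=S, B4=E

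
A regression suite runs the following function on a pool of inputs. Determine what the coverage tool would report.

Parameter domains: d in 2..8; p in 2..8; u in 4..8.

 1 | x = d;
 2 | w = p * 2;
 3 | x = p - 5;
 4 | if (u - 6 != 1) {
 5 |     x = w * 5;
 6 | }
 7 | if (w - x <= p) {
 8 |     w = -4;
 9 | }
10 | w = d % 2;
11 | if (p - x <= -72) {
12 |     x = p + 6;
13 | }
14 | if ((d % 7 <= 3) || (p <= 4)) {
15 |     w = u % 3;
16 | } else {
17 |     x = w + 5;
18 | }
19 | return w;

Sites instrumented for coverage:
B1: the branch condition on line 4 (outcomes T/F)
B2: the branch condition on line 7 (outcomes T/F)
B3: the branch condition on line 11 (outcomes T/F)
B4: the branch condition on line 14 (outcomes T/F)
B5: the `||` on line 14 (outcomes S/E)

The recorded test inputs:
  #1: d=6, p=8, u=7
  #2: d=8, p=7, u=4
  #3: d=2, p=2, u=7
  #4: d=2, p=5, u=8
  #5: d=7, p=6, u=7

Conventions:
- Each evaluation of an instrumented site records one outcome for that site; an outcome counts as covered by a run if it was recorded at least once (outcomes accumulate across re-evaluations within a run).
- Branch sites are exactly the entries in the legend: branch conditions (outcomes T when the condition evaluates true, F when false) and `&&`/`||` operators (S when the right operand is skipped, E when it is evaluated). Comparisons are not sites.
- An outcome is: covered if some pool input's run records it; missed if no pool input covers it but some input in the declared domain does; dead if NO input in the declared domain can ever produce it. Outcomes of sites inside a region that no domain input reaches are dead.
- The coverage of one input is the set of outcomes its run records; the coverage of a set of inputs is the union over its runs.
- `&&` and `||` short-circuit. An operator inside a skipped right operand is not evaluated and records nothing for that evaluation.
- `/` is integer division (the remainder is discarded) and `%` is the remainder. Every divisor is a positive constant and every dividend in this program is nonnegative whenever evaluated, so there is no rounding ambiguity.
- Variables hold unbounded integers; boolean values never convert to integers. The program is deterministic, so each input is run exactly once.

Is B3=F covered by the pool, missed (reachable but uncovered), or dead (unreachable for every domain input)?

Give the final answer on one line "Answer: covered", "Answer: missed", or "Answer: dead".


B3=F is recorded by pool input(s) 1, 2, 3, 4, 5 -> covered
Answer: covered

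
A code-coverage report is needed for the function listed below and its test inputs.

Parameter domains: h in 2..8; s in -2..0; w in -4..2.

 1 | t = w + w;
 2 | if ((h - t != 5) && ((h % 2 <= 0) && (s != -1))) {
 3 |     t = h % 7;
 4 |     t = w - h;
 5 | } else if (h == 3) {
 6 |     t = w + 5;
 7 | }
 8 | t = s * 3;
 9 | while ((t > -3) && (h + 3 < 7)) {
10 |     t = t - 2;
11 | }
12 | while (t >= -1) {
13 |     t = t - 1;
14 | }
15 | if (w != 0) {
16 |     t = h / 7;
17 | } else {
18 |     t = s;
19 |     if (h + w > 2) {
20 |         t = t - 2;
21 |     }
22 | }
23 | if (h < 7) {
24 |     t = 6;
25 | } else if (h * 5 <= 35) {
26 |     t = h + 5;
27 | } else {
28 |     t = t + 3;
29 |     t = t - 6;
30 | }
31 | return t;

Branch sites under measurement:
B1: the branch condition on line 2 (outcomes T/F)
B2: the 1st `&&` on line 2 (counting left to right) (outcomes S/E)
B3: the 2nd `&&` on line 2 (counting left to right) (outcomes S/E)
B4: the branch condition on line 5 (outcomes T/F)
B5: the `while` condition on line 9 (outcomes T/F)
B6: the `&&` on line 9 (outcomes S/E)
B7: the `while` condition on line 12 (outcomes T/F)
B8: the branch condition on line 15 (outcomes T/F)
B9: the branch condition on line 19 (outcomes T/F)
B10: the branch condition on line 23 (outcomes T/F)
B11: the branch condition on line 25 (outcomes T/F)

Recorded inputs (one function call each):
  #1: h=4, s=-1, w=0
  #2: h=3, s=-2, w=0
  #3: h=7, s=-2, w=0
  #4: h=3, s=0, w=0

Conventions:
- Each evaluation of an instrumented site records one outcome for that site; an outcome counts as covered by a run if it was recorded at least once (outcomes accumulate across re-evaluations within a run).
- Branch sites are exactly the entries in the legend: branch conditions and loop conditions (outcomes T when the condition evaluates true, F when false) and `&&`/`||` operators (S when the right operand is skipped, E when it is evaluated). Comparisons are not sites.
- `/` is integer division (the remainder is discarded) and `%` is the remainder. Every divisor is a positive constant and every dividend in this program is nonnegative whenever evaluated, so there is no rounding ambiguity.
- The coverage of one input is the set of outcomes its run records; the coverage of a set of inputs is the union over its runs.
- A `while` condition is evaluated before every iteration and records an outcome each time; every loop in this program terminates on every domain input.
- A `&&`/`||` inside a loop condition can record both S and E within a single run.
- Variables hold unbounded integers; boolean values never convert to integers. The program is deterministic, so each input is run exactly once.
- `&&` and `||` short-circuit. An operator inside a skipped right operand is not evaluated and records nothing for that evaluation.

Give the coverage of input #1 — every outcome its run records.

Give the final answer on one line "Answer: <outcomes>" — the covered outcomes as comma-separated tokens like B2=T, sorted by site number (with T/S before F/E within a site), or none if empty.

Simulating input #1 (h=4, s=-1, w=0) step by step:
  B2->E, B3->E, B1->F, B4->F, B6->S, B5->F, B7->F, B8->F, B9->T, B10->T
deduplicating events, the covered set is: B1=F, B2=E, B3=E, B4=F, B5=F, B6=S, B7=F, B8=F, B9=T, B10=T

Answer: B1=F, B2=E, B3=E, B4=F, B5=F, B6=S, B7=F, B8=F, B9=T, B10=T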